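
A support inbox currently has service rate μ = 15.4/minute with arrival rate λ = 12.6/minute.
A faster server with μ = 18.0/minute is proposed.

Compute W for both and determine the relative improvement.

System 1: ρ₁ = 12.6/15.4 = 0.8182, W₁ = 1/(15.4-12.6) = 0.35714
System 2: ρ₂ = 12.6/18.0 = 0.7000, W₂ = 1/(18.0-12.6) = 0.18519
Improvement: (W₁-W₂)/W₁ = (0.35714-0.18519)/0.35714 = 48.15%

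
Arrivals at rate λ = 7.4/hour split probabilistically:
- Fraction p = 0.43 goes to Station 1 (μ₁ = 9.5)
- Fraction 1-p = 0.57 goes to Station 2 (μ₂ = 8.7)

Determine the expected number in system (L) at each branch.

Effective rates: λ₁ = 7.4×0.43 = 3.182, λ₂ = 7.4×0.57 = 4.218
Station 1: ρ₁ = 3.182/9.5 = 0.33495, L₁ = ρ₁/(1-ρ₁) = 0.33495/(1-0.33495) = 0.5036
Station 2: ρ₂ = 4.218/8.7 = 0.48483, L₂ = ρ₂/(1-ρ₂) = 0.48483/(1-0.48483) = 0.9411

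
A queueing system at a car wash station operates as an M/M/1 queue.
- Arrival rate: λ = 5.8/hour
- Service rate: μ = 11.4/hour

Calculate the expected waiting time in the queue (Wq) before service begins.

First, compute utilization: ρ = λ/μ = 5.8/11.4 = 0.5088
For M/M/1: Wq = λ/(μ(μ-λ))
Wq = 5.8/(11.4 × (11.4-5.8))
Wq = 5.8/(11.4 × 5.60)
Wq = 0.09085 hours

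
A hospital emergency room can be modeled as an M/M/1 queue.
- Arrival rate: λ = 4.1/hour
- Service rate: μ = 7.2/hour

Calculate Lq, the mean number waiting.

ρ = λ/μ = 4.1/7.2 = 0.5694
For M/M/1: Lq = λ²/(μ(μ-λ))
Lq = 16.81/(7.2 × 3.10)
Lq = 0.7531 patients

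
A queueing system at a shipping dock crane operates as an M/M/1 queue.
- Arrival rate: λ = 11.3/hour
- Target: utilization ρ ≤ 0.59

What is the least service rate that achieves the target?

ρ = λ/μ, so μ = λ/ρ
μ ≥ 11.3/0.59 = 19.1525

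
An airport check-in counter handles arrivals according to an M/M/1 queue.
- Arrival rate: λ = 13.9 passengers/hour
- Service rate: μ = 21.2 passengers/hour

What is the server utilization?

Server utilization: ρ = λ/μ
ρ = 13.9/21.2 = 0.6557
The server is busy 65.57% of the time.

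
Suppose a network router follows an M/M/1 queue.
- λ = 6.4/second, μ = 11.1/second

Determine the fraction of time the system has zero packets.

ρ = λ/μ = 6.4/11.1 = 0.5766
P(0) = 1 - ρ = 1 - 0.5766 = 0.4234
The server is idle 42.34% of the time.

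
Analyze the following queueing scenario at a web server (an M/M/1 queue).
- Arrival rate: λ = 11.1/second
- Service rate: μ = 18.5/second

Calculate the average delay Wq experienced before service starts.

First, compute utilization: ρ = λ/μ = 11.1/18.5 = 0.6000
For M/M/1: Wq = λ/(μ(μ-λ))
Wq = 11.1/(18.5 × (18.5-11.1))
Wq = 11.1/(18.5 × 7.40)
Wq = 0.08108 seconds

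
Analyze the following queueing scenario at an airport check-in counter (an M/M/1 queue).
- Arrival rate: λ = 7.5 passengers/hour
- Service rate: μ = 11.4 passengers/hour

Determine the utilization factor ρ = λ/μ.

Server utilization: ρ = λ/μ
ρ = 7.5/11.4 = 0.6579
The server is busy 65.79% of the time.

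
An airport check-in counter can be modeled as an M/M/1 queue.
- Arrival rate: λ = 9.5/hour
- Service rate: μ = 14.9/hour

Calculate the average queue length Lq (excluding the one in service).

ρ = λ/μ = 9.5/14.9 = 0.6376
For M/M/1: Lq = λ²/(μ(μ-λ))
Lq = 90.25/(14.9 × 5.40)
Lq = 1.1217 passengers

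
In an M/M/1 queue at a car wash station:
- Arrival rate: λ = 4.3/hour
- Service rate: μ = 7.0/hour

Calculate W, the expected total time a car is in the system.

First, compute utilization: ρ = λ/μ = 4.3/7.0 = 0.6143
For M/M/1: W = 1/(μ-λ)
W = 1/(7.0-4.3) = 1/2.70
W = 0.3704 hours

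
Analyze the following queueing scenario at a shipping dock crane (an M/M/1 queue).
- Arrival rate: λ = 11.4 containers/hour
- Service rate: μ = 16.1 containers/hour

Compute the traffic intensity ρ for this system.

Server utilization: ρ = λ/μ
ρ = 11.4/16.1 = 0.7081
The server is busy 70.81% of the time.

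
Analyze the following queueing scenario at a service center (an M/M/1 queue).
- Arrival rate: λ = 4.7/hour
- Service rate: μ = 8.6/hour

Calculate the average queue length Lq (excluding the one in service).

ρ = λ/μ = 4.7/8.6 = 0.5465
For M/M/1: Lq = λ²/(μ(μ-λ))
Lq = 22.09/(8.6 × 3.90)
Lq = 0.6586 customers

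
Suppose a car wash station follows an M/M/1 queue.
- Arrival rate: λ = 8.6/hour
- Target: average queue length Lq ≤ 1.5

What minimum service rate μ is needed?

For M/M/1: Lq = λ²/(μ(μ-λ))
Need Lq ≤ 1.5, i.e. μ(μ-λ) ≥ λ²/1.5
μ² - 8.6μ - 73.96/1.5 ≥ 0  →  μ² - 8.6μ - 49.30667 ≥ 0
Quadratic formula (positive root): μ = [λ + √(λ² + 4×49.30667)]/2
Discriminant: 73.96 + 4×49.30667 = 271.1867, √271.1867 = 16.4677
μ ≥ (8.6 + 16.4677)/2 = 12.5339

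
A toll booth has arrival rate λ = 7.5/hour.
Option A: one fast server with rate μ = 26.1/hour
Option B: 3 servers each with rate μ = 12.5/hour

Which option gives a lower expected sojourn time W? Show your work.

Option A: single server μ = 26.1 (M/M/1)
  ρ_A = 7.5/26.1 = 0.2874
  W_A = 1/(μ-λ) = 1/(26.1-7.5) = 1/18.60 = 0.05376

Option B: 3 servers μ = 12.5 (M/M/3)
  ρ_B = λ/(cμ) = 7.5/(3×12.5) = 0.2000
  Offered load a = λ/μ = cρ = 7.5/12.5 = 0.6000
  P₀ = [ Σₙ₌₀^2 aⁿ/n! + a^3/(3!(1-ρ)) ]⁻¹
  Σ = a^0/0! + a^1/1! + a^2/2! = 1.0000 + 0.6000 + 0.1800 = 1.7800
  a^3/(3!(1-ρ)) = 0.2160/(6 × 0.8000) = 0.04500
  P₀ = 1/(1.7800 + 0.04500) = 0.5479
  Lq = P₀·a^3·ρ / (3!(1-ρ)²) = 0.5479 × 0.2160 × 0.2000 / (6 × 0.6400) = 0.006164
  Wq_B = Lq/λ = 0.006164/7.5 = 0.0008219
  W_B = Wq_B + 1/μ = 0.0008219 + 0.08000 = 0.08082

Since W_A = 0.05376 < W_B = 0.08082, Option A (single fast server) has the shorter time in system.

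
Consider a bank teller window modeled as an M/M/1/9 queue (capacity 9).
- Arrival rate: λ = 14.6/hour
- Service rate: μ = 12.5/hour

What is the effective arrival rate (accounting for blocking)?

ρ = λ/μ = 14.6/12.5 = 1.1680
P₀ = (1-ρ)/(1-ρ^(K+1)) = (1-1.1680)/(1-1.1680^10) = -0.1680/-3.7253 = 0.04510
P_K = P₀×ρ^K = 0.045097 × 1.1680^9 = 0.045097 × 4.0456 = 0.1824
λ_eff = λ(1-P_K) = 14.6 × (1 - 0.182446) = 14.6 × 0.817554 = 11.9363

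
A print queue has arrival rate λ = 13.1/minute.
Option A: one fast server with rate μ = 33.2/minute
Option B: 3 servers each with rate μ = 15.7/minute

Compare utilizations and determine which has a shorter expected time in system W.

Option A: single server μ = 33.2 (M/M/1)
  ρ_A = 13.1/33.2 = 0.3946
  W_A = 1/(μ-λ) = 1/(33.2-13.1) = 1/20.10 = 0.04975

Option B: 3 servers μ = 15.7 (M/M/3)
  ρ_B = λ/(cμ) = 13.1/(3×15.7) = 0.2781
  Offered load a = λ/μ = cρ = 13.1/15.7 = 0.8344
  P₀ = [ Σₙ₌₀^2 aⁿ/n! + a^3/(3!(1-ρ)) ]⁻¹
  Σ = a^0/0! + a^1/1! + a^2/2! = 1.0000 + 0.8344 + 0.3481 = 2.1825
  a^3/(3!(1-ρ)) = 0.5809/(6 × 0.7219) = 0.1341
  P₀ = 1/(2.1825 + 0.1341) = 0.4317
  Lq = P₀·a^3·ρ / (3!(1-ρ)²) = 0.4317 × 0.5809 × 0.2781 / (6 × 0.5211) = 0.02231
  Wq_B = Lq/λ = 0.022307/13.1 = 0.0017028
  W_B = Wq_B + 1/μ = 0.0017028 + 0.063694 = 0.06540

Since W_A = 0.04975 < W_B = 0.06540, Option A (single fast server) has the shorter time in system.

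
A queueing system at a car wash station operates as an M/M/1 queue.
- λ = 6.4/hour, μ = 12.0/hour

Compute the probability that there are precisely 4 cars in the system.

ρ = λ/μ = 6.4/12.0 = 0.53333
P(n) = (1-ρ)ρⁿ
P(4) = (1-0.53333) × 0.53333^4
P(4) = 0.4667 × 0.08091
P(4) = 0.03776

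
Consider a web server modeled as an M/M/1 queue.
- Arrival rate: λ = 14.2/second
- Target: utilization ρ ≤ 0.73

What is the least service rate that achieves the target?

ρ = λ/μ, so μ = λ/ρ
μ ≥ 14.2/0.73 = 19.4521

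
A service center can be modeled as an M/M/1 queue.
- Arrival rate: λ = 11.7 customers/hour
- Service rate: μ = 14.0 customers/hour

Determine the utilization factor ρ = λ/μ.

Server utilization: ρ = λ/μ
ρ = 11.7/14.0 = 0.8357
The server is busy 83.57% of the time.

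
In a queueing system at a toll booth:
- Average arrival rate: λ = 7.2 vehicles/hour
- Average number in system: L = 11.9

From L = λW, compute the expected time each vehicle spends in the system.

Little's Law: L = λW, so W = L/λ
W = 11.9/7.2 = 1.6528 hours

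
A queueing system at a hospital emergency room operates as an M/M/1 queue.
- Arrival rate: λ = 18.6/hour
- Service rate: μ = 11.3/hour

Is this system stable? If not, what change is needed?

Stability requires ρ = λ/(cμ) < 1
ρ = 18.6/(1 × 11.3) = 18.6/11.30 = 1.6460
Since 1.6460 ≥ 1, the system is UNSTABLE.
Queue grows without bound. Need μ > λ = 18.6.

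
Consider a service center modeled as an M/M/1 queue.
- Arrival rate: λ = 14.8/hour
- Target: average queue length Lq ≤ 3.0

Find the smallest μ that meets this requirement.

For M/M/1: Lq = λ²/(μ(μ-λ))
Need Lq ≤ 3.0, i.e. μ(μ-λ) ≥ λ²/3.0
μ² - 14.8μ - 219.04/3.0 ≥ 0  →  μ² - 14.8μ - 73.01333 ≥ 0
Quadratic formula (positive root): μ = [λ + √(λ² + 4×73.01333)]/2
Discriminant: 219.04 + 4×73.01333 = 511.0933, √511.0933 = 22.6074
μ ≥ (14.8 + 22.6074)/2 = 18.7037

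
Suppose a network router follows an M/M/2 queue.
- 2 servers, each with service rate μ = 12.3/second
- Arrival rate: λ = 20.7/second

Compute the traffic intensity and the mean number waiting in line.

Traffic intensity: ρ = λ/(cμ) = 20.7/(2×12.3) = 0.8415
Since ρ = 0.8415 < 1, system is stable.
Offered load a = λ/μ = cρ = 20.7/12.3 = 1.6829
P₀ = [ Σₙ₌₀^1 aⁿ/n! + a^2/(2!(1-ρ)) ]⁻¹
Σ = a^0/0! + a^1/1! = 1.0000 + 1.6829 = 2.6829
a^2/(2!(1-ρ)) = 2.832243/(2 × 0.1585366) = 8.9325
P₀ = 1/(2.6829 + 8.9325) = 0.08609
Lq = P₀·a^2·ρ / (2!(1-ρ)²) = 0.0860927 × 2.83224 × 0.841463 / (2 × 0.0251338) = 4.0817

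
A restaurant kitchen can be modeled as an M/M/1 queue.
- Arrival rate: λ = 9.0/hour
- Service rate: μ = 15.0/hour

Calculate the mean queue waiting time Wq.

First, compute utilization: ρ = λ/μ = 9.0/15.0 = 0.6000
For M/M/1: Wq = λ/(μ(μ-λ))
Wq = 9.0/(15.0 × (15.0-9.0))
Wq = 9.0/(15.0 × 6.00)
Wq = 0.1000 hours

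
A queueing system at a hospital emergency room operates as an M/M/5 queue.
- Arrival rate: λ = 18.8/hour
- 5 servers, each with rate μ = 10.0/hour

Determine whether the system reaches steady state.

Stability requires ρ = λ/(cμ) < 1
ρ = 18.8/(5 × 10.0) = 18.8/50.00 = 0.3760
Since 0.3760 < 1, the system is STABLE.
The servers are busy 37.60% of the time.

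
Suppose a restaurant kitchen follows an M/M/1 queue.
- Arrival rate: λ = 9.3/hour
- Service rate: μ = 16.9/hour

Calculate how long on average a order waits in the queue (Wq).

First, compute utilization: ρ = λ/μ = 9.3/16.9 = 0.5503
For M/M/1: Wq = λ/(μ(μ-λ))
Wq = 9.3/(16.9 × (16.9-9.3))
Wq = 9.3/(16.9 × 7.60)
Wq = 0.07241 hours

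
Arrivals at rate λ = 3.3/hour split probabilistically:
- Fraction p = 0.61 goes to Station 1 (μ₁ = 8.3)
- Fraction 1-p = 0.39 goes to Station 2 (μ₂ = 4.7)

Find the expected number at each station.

Effective rates: λ₁ = 3.3×0.61 = 2.013, λ₂ = 3.3×0.39 = 1.287
Station 1: ρ₁ = 2.013/8.3 = 0.24253, L₁ = ρ₁/(1-ρ₁) = 0.24253/(1-0.24253) = 0.3202
Station 2: ρ₂ = 1.287/4.7 = 0.27383, L₂ = ρ₂/(1-ρ₂) = 0.27383/(1-0.27383) = 0.3771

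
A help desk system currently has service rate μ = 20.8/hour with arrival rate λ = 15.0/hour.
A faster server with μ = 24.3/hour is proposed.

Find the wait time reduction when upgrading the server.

System 1: ρ₁ = 15.0/20.8 = 0.7212, W₁ = 1/(20.8-15.0) = 0.17241
System 2: ρ₂ = 15.0/24.3 = 0.6173, W₂ = 1/(24.3-15.0) = 0.10753
Improvement: (W₁-W₂)/W₁ = (0.17241-0.10753)/0.17241 = 37.63%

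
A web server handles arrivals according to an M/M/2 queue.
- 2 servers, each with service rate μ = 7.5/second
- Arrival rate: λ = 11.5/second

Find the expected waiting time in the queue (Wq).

Traffic intensity: ρ = λ/(cμ) = 11.5/(2×7.5) = 0.7667
Since ρ = 0.7667 < 1, system is stable.
Offered load a = λ/μ = cρ = 11.5/7.5 = 1.5333
P₀ = [ Σₙ₌₀^1 aⁿ/n! + a^2/(2!(1-ρ)) ]⁻¹
Σ = a^0/0! + a^1/1! = 1.0000 + 1.5333 = 2.5333
a^2/(2!(1-ρ)) = 2.3511/(2 × 0.23333) = 5.0381
P₀ = 1/(2.5333 + 5.0381) = 0.1321
Lq = P₀·a^2·ρ / (2!(1-ρ)²) = 0.132075 × 2.35111 × 0.766667 / (2 × 0.0544444) = 2.1863
Wq = Lq/λ = 2.1863/11.5 = 0.1901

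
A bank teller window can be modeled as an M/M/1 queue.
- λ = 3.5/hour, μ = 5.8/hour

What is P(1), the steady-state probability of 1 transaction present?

ρ = λ/μ = 3.5/5.8 = 0.6034
P(n) = (1-ρ)ρⁿ
P(1) = (1-0.6034) × 0.6034^1
P(1) = 0.3966 × 0.6034
P(1) = 0.2393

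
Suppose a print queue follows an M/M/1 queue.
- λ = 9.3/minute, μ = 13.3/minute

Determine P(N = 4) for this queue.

ρ = λ/μ = 9.3/13.3 = 0.69925
P(n) = (1-ρ)ρⁿ
P(4) = (1-0.69925) × 0.69925^4
P(4) = 0.3007 × 0.2391
P(4) = 0.07190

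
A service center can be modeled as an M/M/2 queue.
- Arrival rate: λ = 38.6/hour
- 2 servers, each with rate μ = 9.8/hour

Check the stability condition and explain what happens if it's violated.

Stability requires ρ = λ/(cμ) < 1
ρ = 38.6/(2 × 9.8) = 38.6/19.60 = 1.9694
Since 1.9694 ≥ 1, the system is UNSTABLE.
Need c > λ/μ = 38.6/9.8 = 3.94.
Minimum servers needed: c = 4.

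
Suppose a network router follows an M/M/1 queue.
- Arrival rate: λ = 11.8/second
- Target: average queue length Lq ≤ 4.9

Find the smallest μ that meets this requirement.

For M/M/1: Lq = λ²/(μ(μ-λ))
Need Lq ≤ 4.9, i.e. μ(μ-λ) ≥ λ²/4.9
μ² - 11.8μ - 139.24/4.9 ≥ 0  →  μ² - 11.8μ - 28.41633 ≥ 0
Quadratic formula (positive root): μ = [λ + √(λ² + 4×28.41633)]/2
Discriminant: 139.24 + 4×28.41633 = 252.9053, √252.9053 = 15.9030
μ ≥ (11.8 + 15.9030)/2 = 13.8515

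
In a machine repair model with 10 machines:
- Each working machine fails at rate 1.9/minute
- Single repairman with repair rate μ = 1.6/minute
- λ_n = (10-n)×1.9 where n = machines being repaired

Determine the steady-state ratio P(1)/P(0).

P(1)/P(0) = ∏_{i=0}^{1-1} λ_i/μ_{i+1}
= (10-0)×1.9/1.6
= 11.8750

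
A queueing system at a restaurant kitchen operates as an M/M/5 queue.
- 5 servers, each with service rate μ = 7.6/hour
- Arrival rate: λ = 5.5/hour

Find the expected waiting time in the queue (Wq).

Traffic intensity: ρ = λ/(cμ) = 5.5/(5×7.6) = 0.1447
Since ρ = 0.1447 < 1, system is stable.
Offered load a = λ/μ = cρ = 5.5/7.6 = 0.7237
P₀ = [ Σₙ₌₀^4 aⁿ/n! + a^5/(5!(1-ρ)) ]⁻¹
Σ = a^0/0! + a^1/1! + a^2/2! + a^3/3! + a^4/4! = 1.0000 + 0.72368 + 0.26186 + 0.063168 + 0.011428 = 2.0601
a^5/(5!(1-ρ)) = 0.1985/(120 × 0.8553) = 0.001934
P₀ = 1/(2.06014 + 0.00193404) = 0.4849
Lq = P₀·a^5·ρ / (5!(1-ρ)²) = 0.4849 × 0.1985 × 0.1447 / (120 × 0.7315) = 0.0001587
Wq = Lq/λ = 0.00015872/5.5 = 0.00002886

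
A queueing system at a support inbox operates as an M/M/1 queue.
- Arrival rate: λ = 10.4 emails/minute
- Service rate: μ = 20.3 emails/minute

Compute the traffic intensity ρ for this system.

Server utilization: ρ = λ/μ
ρ = 10.4/20.3 = 0.5123
The server is busy 51.23% of the time.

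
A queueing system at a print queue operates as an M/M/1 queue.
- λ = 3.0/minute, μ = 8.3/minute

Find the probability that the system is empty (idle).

ρ = λ/μ = 3.0/8.3 = 0.3614
P(0) = 1 - ρ = 1 - 0.3614 = 0.6386
The server is idle 63.86% of the time.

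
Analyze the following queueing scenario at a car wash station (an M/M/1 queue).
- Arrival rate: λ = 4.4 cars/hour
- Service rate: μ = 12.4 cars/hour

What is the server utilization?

Server utilization: ρ = λ/μ
ρ = 4.4/12.4 = 0.3548
The server is busy 35.48% of the time.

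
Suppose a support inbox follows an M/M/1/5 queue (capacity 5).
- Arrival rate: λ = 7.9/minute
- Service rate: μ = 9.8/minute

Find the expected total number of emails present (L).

ρ = λ/μ = 7.9/9.8 = 0.80612
P₀ = (1-ρ)/(1-ρ^(K+1)) = (1-0.80612)/(1-0.80612^6) = 0.1939/0.7256 = 0.2672
P_K = P₀×ρ^K = 0.26720 × 0.80612^5 = 0.26720 × 0.34041 = 0.09096
L = ρ[1 - (K+1)ρ^K + Kρ^(K+1)] / [(1-ρ)(1-ρ^(K+1))]
L = 0.80612 × (1 - 6×0.3404 + 5×0.2744) / ((1 - 0.80612) × (1 - 0.2744)) = 1.8887 emails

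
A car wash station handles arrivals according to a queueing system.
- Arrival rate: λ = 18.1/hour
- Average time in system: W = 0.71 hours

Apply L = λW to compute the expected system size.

Little's Law: L = λW
L = 18.1 × 0.71 = 12.8510 cars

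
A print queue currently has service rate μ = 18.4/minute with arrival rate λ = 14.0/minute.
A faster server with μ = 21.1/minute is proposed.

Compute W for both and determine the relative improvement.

System 1: ρ₁ = 14.0/18.4 = 0.7609, W₁ = 1/(18.4-14.0) = 0.22727
System 2: ρ₂ = 14.0/21.1 = 0.6635, W₂ = 1/(21.1-14.0) = 0.14085
Improvement: (W₁-W₂)/W₁ = (0.22727-0.14085)/0.22727 = 38.03%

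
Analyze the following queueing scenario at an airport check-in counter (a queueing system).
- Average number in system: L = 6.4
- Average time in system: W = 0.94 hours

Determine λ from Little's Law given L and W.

Little's Law: L = λW, so λ = L/W
λ = 6.4/0.94 = 6.8085 passengers/hour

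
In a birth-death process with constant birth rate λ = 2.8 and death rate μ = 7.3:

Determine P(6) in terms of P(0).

For constant rates: P(n)/P(0) = (λ/μ)^n
P(6)/P(0) = (2.8/7.3)^6 = 0.38356^6 = 0.003184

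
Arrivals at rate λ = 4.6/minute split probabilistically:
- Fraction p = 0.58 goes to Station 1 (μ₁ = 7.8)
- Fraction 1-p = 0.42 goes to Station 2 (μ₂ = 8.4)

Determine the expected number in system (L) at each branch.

Effective rates: λ₁ = 4.6×0.58 = 2.668, λ₂ = 4.6×0.42 = 1.932
Station 1: ρ₁ = 2.668/7.8 = 0.34205, L₁ = ρ₁/(1-ρ₁) = 0.34205/(1-0.34205) = 0.5199
Station 2: ρ₂ = 1.932/8.4 = 0.2300, L₂ = ρ₂/(1-ρ₂) = 0.2300/(1-0.2300) = 0.2987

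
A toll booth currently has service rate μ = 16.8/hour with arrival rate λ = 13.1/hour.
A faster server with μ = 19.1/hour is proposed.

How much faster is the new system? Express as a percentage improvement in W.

System 1: ρ₁ = 13.1/16.8 = 0.7798, W₁ = 1/(16.8-13.1) = 0.2703
System 2: ρ₂ = 13.1/19.1 = 0.6859, W₂ = 1/(19.1-13.1) = 0.1667
Improvement: (W₁-W₂)/W₁ = (0.2703-0.1667)/0.2703 = 38.33%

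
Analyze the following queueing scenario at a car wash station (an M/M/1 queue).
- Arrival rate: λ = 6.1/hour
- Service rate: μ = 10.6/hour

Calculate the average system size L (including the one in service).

ρ = λ/μ = 6.1/10.6 = 0.5755
For M/M/1: L = λ/(μ-λ)
L = 6.1/(10.6-6.1) = 6.1/4.50
L = 1.3556 cars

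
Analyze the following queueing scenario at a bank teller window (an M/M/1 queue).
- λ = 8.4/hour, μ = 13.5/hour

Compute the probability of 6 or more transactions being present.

ρ = λ/μ = 8.4/13.5 = 0.62222
P(N ≥ n) = ρⁿ
P(N ≥ 6) = 0.62222^6
P(N ≥ 6) = 0.05803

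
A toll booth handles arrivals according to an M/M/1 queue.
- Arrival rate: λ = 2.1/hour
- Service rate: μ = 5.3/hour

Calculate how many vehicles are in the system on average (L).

ρ = λ/μ = 2.1/5.3 = 0.3962
For M/M/1: L = λ/(μ-λ)
L = 2.1/(5.3-2.1) = 2.1/3.20
L = 0.6563 vehicles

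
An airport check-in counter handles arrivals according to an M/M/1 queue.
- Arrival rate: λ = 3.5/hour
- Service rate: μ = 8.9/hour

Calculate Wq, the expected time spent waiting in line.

First, compute utilization: ρ = λ/μ = 3.5/8.9 = 0.3933
For M/M/1: Wq = λ/(μ(μ-λ))
Wq = 3.5/(8.9 × (8.9-3.5))
Wq = 3.5/(8.9 × 5.40)
Wq = 0.07283 hours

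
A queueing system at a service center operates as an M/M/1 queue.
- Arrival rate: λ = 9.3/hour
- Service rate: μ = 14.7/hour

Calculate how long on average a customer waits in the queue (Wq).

First, compute utilization: ρ = λ/μ = 9.3/14.7 = 0.6327
For M/M/1: Wq = λ/(μ(μ-λ))
Wq = 9.3/(14.7 × (14.7-9.3))
Wq = 9.3/(14.7 × 5.40)
Wq = 0.1172 hours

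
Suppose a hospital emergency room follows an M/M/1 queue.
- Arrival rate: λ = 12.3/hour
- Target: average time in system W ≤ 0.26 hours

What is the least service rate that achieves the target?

For M/M/1: W = 1/(μ-λ)
Need W ≤ 0.26, so 1/(μ-λ) ≤ 0.26
μ - λ ≥ 1/0.26 = 3.8462
μ ≥ 12.3 + 3.8462 = 16.1462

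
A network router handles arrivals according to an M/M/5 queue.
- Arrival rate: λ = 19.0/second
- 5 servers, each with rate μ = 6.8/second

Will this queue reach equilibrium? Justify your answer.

Stability requires ρ = λ/(cμ) < 1
ρ = 19.0/(5 × 6.8) = 19.0/34.00 = 0.5588
Since 0.5588 < 1, the system is STABLE.
The servers are busy 55.88% of the time.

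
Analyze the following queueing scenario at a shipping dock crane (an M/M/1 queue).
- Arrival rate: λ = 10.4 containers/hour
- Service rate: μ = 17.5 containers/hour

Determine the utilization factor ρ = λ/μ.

Server utilization: ρ = λ/μ
ρ = 10.4/17.5 = 0.5943
The server is busy 59.43% of the time.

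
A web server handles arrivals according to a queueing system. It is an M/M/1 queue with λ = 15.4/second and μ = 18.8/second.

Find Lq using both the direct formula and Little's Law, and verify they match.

Method 1 (direct): Lq = λ²/(μ(μ-λ)) = 237.16/(18.8 × 3.40) = 3.7103

Method 2 (Little's Law):
W = 1/(μ-λ) = 1/3.40 = 0.29412
Wq = W - 1/μ = 0.29412 - 0.053191 = 0.24093
Lq = λWq = 15.4 × 0.24093 = 3.7103 ✔ (matches Method 1)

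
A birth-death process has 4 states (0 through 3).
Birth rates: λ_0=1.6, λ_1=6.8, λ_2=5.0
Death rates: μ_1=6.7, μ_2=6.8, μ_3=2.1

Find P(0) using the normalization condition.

Ratios P(n)/P(0) = (λ₀···λₙ₋₁)/(μ₁···μₙ):
P(1)/P(0) = (1.6)/(6.7) = 0.2388
P(2)/P(0) = (1.6×6.8)/(6.7×6.8) = 0.2388
P(3)/P(0) = (1.6×6.8×5.0)/(6.7×6.8×2.1) = 0.5686

Normalization: ∑ P(n) = 1
P(0) × (1.0000 + 0.2388 + 0.2388 + 0.5686) = 1
P(0) × 2.0462 = 1
P(0) = 1/2.0462 = 0.4887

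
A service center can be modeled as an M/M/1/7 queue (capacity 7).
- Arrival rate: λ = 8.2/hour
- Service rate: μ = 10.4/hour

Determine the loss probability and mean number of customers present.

ρ = λ/μ = 8.2/10.4 = 0.788462
P₀ = (1-ρ)/(1-ρ^(K+1)) = (1-0.788462)/(1-0.788462^8) = 0.21154/0.85064 = 0.2487
P_K = P₀×ρ^K = 0.24868 × 0.788462^7 = 0.24868 × 0.18944 = 0.04711
Blocking probability P_7 = 0.04711 (4.71%)
L = ρ[1 - (K+1)ρ^K + Kρ^(K+1)] / [(1-ρ)(1-ρ^(K+1))]
L = 0.788462 × (1 - 8×0.189437 + 7×0.149364) / ((1 - 0.788462) × (1 - 0.149364)) = 2.3226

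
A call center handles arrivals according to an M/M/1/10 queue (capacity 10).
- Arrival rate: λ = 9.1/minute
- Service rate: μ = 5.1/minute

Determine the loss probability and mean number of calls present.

ρ = λ/μ = 9.1/5.1 = 1.7843
P₀ = (1-ρ)/(1-ρ^(K+1)) = (1-1.7843)/(1-1.7843^11) = -0.7843/-582.6421 = 0.001346
P_K = P₀×ρ^K = 0.001346 × 1.7843^10 = 0.001346 × 327.0987 = 0.4403
Blocking probability P_10 = 0.4403 (44.03%)
L = ρ[1 - (K+1)ρ^K + Kρ^(K+1)] / [(1-ρ)(1-ρ^(K+1))]
L = 1.7843 × (1 - 11×327.0987 + 10×583.6421) / ((1 - 1.7843) × (1 - 583.6421)) = 8.7439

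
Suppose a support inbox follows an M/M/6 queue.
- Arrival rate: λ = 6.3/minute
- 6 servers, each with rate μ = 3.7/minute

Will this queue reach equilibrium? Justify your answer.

Stability requires ρ = λ/(cμ) < 1
ρ = 6.3/(6 × 3.7) = 6.3/22.20 = 0.2838
Since 0.2838 < 1, the system is STABLE.
The servers are busy 28.38% of the time.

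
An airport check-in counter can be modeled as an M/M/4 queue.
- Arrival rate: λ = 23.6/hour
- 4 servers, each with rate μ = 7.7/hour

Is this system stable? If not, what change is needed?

Stability requires ρ = λ/(cμ) < 1
ρ = 23.6/(4 × 7.7) = 23.6/30.80 = 0.7662
Since 0.7662 < 1, the system is STABLE.
The servers are busy 76.62% of the time.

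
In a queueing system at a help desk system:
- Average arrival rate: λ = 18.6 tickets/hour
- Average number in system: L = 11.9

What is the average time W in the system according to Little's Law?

Little's Law: L = λW, so W = L/λ
W = 11.9/18.6 = 0.6398 hours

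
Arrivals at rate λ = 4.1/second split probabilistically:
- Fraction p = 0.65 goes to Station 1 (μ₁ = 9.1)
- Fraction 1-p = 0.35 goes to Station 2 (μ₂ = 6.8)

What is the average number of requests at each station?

Effective rates: λ₁ = 4.1×0.65 = 2.665, λ₂ = 4.1×0.35 = 1.435
Station 1: ρ₁ = 2.665/9.1 = 0.29286, L₁ = ρ₁/(1-ρ₁) = 0.29286/(1-0.29286) = 0.4141
Station 2: ρ₂ = 1.435/6.8 = 0.21103, L₂ = ρ₂/(1-ρ₂) = 0.21103/(1-0.21103) = 0.2675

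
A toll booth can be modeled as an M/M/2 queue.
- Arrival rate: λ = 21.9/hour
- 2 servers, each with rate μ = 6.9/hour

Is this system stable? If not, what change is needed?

Stability requires ρ = λ/(cμ) < 1
ρ = 21.9/(2 × 6.9) = 21.9/13.80 = 1.5870
Since 1.5870 ≥ 1, the system is UNSTABLE.
Need c > λ/μ = 21.9/6.9 = 3.17.
Minimum servers needed: c = 4.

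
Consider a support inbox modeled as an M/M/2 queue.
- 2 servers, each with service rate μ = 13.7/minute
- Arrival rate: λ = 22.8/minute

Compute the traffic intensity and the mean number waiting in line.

Traffic intensity: ρ = λ/(cμ) = 22.8/(2×13.7) = 0.8321
Since ρ = 0.8321 < 1, system is stable.
Offered load a = λ/μ = cρ = 22.8/13.7 = 1.6642
P₀ = [ Σₙ₌₀^1 aⁿ/n! + a^2/(2!(1-ρ)) ]⁻¹
Σ = a^0/0! + a^1/1! = 1.0000 + 1.6642 = 2.6642
a^2/(2!(1-ρ)) = 2.76967/(2 × 0.167883) = 8.2488
P₀ = 1/(2.6642 + 8.2488) = 0.09163
Lq = P₀·a^2·ρ / (2!(1-ρ)²) = 0.091633 × 2.7697 × 0.83212 / (2 × 0.028185) = 3.7465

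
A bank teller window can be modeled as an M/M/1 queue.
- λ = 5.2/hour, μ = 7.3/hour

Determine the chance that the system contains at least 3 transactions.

ρ = λ/μ = 5.2/7.3 = 0.7123
P(N ≥ n) = ρⁿ
P(N ≥ 3) = 0.7123^3
P(N ≥ 3) = 0.3614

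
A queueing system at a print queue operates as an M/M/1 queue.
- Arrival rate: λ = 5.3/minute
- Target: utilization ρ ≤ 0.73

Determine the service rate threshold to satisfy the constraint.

ρ = λ/μ, so μ = λ/ρ
μ ≥ 5.3/0.73 = 7.2603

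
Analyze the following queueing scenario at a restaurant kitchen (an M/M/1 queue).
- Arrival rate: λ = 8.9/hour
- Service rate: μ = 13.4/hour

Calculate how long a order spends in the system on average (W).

First, compute utilization: ρ = λ/μ = 8.9/13.4 = 0.6642
For M/M/1: W = 1/(μ-λ)
W = 1/(13.4-8.9) = 1/4.50
W = 0.2222 hours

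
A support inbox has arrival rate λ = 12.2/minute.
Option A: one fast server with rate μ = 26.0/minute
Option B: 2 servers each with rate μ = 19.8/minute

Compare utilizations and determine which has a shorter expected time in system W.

Option A: single server μ = 26.0 (M/M/1)
  ρ_A = 12.2/26.0 = 0.4692
  W_A = 1/(μ-λ) = 1/(26.0-12.2) = 1/13.80 = 0.07246

Option B: 2 servers μ = 19.8 (M/M/2)
  ρ_B = λ/(cμ) = 12.2/(2×19.8) = 0.3081
  Offered load a = λ/μ = cρ = 12.2/19.8 = 0.6162
  P₀ = [ Σₙ₌₀^1 aⁿ/n! + a^2/(2!(1-ρ)) ]⁻¹
  Σ = a^0/0! + a^1/1! = 1.0000 + 0.6162 = 1.6162
  a^2/(2!(1-ρ)) = 0.379655/(2 × 0.691919) = 0.2743
  P₀ = 1/(1.6162 + 0.2743) = 0.5290
  Lq = P₀·a^2·ρ / (2!(1-ρ)²) = 0.52896 × 0.37966 × 0.30808 / (2 × 0.47875) = 0.06462
  Wq_B = Lq/λ = 0.064615/12.2 = 0.0052963
  W_B = Wq_B + 1/μ = 0.0052963 + 0.050505 = 0.05580

Since W_B = 0.05580 < W_A = 0.07246, Option B (multiple servers) has the shorter time in system.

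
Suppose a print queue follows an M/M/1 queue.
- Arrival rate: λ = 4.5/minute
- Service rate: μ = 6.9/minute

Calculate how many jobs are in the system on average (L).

ρ = λ/μ = 4.5/6.9 = 0.6522
For M/M/1: L = λ/(μ-λ)
L = 4.5/(6.9-4.5) = 4.5/2.40
L = 1.8750 jobs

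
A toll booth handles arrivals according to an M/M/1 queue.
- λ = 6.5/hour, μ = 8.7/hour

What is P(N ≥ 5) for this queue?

ρ = λ/μ = 6.5/8.7 = 0.7471
P(N ≥ n) = ρⁿ
P(N ≥ 5) = 0.7471^5
P(N ≥ 5) = 0.2328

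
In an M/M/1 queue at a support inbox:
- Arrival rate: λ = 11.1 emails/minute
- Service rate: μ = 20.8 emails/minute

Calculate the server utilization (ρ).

Server utilization: ρ = λ/μ
ρ = 11.1/20.8 = 0.5337
The server is busy 53.37% of the time.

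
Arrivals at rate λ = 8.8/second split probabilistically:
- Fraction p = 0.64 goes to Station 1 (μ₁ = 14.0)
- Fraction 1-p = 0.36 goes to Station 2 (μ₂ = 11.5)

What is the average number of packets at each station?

Effective rates: λ₁ = 8.8×0.64 = 5.632, λ₂ = 8.8×0.36 = 3.168
Station 1: ρ₁ = 5.632/14.0 = 0.402286, L₁ = ρ₁/(1-ρ₁) = 0.402286/(1-0.402286) = 0.6730
Station 2: ρ₂ = 3.168/11.5 = 0.27548, L₂ = ρ₂/(1-ρ₂) = 0.27548/(1-0.27548) = 0.3802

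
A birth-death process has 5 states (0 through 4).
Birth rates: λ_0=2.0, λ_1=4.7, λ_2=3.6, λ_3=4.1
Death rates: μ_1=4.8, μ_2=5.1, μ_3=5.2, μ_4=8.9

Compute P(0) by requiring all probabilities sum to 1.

Ratios P(n)/P(0) = (λ₀···λₙ₋₁)/(μ₁···μₙ):
P(1)/P(0) = (2.0)/(4.8) = 0.4167
P(2)/P(0) = (2.0×4.7)/(4.8×5.1) = 0.3840
P(3)/P(0) = (2.0×4.7×3.6)/(4.8×5.1×5.2) = 0.2658
P(4)/P(0) = (2.0×4.7×3.6×4.1)/(4.8×5.1×5.2×8.9) = 0.1225

Normalization: ∑ P(n) = 1
P(0) × (1.0000 + 0.4167 + 0.3840 + 0.2658 + 0.1225) = 1
P(0) × 2.1890 = 1
P(0) = 1/2.1890 = 0.4568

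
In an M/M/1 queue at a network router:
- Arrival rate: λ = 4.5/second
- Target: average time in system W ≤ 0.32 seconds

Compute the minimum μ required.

For M/M/1: W = 1/(μ-λ)
Need W ≤ 0.32, so 1/(μ-λ) ≤ 0.32
μ - λ ≥ 1/0.32 = 3.1250
μ ≥ 4.5 + 3.1250 = 7.6250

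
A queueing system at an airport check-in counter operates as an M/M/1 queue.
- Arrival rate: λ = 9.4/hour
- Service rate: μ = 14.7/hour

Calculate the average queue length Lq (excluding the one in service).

ρ = λ/μ = 9.4/14.7 = 0.6395
For M/M/1: Lq = λ²/(μ(μ-λ))
Lq = 88.36/(14.7 × 5.30)
Lq = 1.1341 passengers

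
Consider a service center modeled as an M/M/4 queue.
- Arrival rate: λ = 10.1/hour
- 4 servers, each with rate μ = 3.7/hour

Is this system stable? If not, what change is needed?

Stability requires ρ = λ/(cμ) < 1
ρ = 10.1/(4 × 3.7) = 10.1/14.80 = 0.6824
Since 0.6824 < 1, the system is STABLE.
The servers are busy 68.24% of the time.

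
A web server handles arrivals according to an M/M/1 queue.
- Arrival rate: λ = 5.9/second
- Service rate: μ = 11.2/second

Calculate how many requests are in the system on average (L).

ρ = λ/μ = 5.9/11.2 = 0.5268
For M/M/1: L = λ/(μ-λ)
L = 5.9/(11.2-5.9) = 5.9/5.30
L = 1.1132 requests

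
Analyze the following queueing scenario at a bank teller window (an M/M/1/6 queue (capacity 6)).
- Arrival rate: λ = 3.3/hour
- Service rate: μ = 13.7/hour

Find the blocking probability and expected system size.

ρ = λ/μ = 3.3/13.7 = 0.24088
P₀ = (1-ρ)/(1-ρ^(K+1)) = (1-0.24088)/(1-0.24088^7) = 0.75912/0.99995 = 0.7592
P_K = P₀×ρ^K = 0.7592 × 0.24088^6 = 0.7592 × 0.0001953 = 0.0001483
Blocking probability P_6 = 0.0001483 (0.01483%)
L = ρ[1 - (K+1)ρ^K + Kρ^(K+1)] / [(1-ρ)(1-ρ^(K+1))]
L = 0.24088 × (1 - 7×0.0001953 + 6×0.00004705) / ((1 - 0.24088) × (1 - 0.00004705)) = 0.3170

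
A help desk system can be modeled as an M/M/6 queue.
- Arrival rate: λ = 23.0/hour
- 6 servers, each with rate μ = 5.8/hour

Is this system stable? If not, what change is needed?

Stability requires ρ = λ/(cμ) < 1
ρ = 23.0/(6 × 5.8) = 23.0/34.80 = 0.6609
Since 0.6609 < 1, the system is STABLE.
The servers are busy 66.09% of the time.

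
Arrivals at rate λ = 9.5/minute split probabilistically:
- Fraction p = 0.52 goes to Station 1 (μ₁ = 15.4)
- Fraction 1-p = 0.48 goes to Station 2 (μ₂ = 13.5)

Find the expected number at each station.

Effective rates: λ₁ = 9.5×0.52 = 4.94, λ₂ = 9.5×0.48 = 4.56
Station 1: ρ₁ = 4.94/15.4 = 0.3208, L₁ = ρ₁/(1-ρ₁) = 0.3208/(1-0.3208) = 0.4723
Station 2: ρ₂ = 4.56/13.5 = 0.3378, L₂ = ρ₂/(1-ρ₂) = 0.3378/(1-0.3378) = 0.5101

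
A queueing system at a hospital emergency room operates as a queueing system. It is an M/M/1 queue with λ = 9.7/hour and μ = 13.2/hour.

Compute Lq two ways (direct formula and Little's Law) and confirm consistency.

Method 1 (direct): Lq = λ²/(μ(μ-λ)) = 94.09/(13.2 × 3.50) = 2.0366

Method 2 (Little's Law):
W = 1/(μ-λ) = 1/3.50 = 0.285714
Wq = W - 1/μ = 0.285714 - 0.0757576 = 0.20996
Lq = λWq = 9.7 × 0.20996 = 2.0366 ✔ (matches Method 1)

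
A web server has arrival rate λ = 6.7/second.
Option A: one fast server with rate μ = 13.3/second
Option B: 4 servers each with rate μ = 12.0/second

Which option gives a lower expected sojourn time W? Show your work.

Option A: single server μ = 13.3 (M/M/1)
  ρ_A = 6.7/13.3 = 0.5038
  W_A = 1/(μ-λ) = 1/(13.3-6.7) = 1/6.60 = 0.1515

Option B: 4 servers μ = 12.0 (M/M/4)
  ρ_B = λ/(cμ) = 6.7/(4×12.0) = 0.1396
  Offered load a = λ/μ = cρ = 6.7/12.0 = 0.5583
  P₀ = [ Σₙ₌₀^3 aⁿ/n! + a^4/(4!(1-ρ)) ]⁻¹
  Σ = a^0/0! + a^1/1! + a^2/2! + a^3/3! = 1.0000 + 0.5583 + 0.1559 + 0.02901 = 1.7432
  a^4/(4!(1-ρ)) = 0.09718/(24 × 0.8604) = 0.004706
  P₀ = 1/(1.7432 + 0.004706) = 0.5721
  Lq = P₀·a^4·ρ / (4!(1-ρ)²) = 0.5721 × 0.09718 × 0.1396 / (24 × 0.7403) = 0.0004368
  Wq_B = Lq/λ = 0.0004368/6.7 = 0.00006519
  W_B = Wq_B + 1/μ = 0.00006519 + 0.08333 = 0.08340

Since W_B = 0.08340 < W_A = 0.1515, Option B (multiple servers) has the shorter time in system.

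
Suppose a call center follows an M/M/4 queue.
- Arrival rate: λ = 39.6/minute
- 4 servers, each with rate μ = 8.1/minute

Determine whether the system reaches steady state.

Stability requires ρ = λ/(cμ) < 1
ρ = 39.6/(4 × 8.1) = 39.6/32.40 = 1.2222
Since 1.2222 ≥ 1, the system is UNSTABLE.
Need c > λ/μ = 39.6/8.1 = 4.89.
Minimum servers needed: c = 5.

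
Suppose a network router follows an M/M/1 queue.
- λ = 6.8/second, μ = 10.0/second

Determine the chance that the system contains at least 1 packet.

ρ = λ/μ = 6.8/10.0 = 0.6800
P(N ≥ n) = ρⁿ
P(N ≥ 1) = 0.6800^1
P(N ≥ 1) = 0.6800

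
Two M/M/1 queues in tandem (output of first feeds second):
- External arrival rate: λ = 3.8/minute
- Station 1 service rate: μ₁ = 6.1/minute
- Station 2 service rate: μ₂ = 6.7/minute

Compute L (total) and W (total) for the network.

By Jackson's theorem, each station behaves as independent M/M/1.
Station 1: ρ₁ = 3.8/6.1 = 0.6230, L₁ = ρ₁/(1-ρ₁) = λ/(μ₁-λ) = 3.8/2.30 = 1.6522
Station 2: ρ₂ = 3.8/6.7 = 0.5672, L₂ = ρ₂/(1-ρ₂) = λ/(μ₂-λ) = 3.8/2.90 = 1.3103
Total: L = L₁ + L₂ = 1.6522 + 1.3103 = 2.9625
W = L/λ = 2.9625/3.8 = 0.7796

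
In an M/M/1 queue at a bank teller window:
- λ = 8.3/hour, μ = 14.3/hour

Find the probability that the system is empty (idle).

ρ = λ/μ = 8.3/14.3 = 0.5804
P(0) = 1 - ρ = 1 - 0.5804 = 0.4196
The server is idle 41.96% of the time.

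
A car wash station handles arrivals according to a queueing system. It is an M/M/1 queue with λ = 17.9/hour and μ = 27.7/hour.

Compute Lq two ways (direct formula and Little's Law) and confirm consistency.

Method 1 (direct): Lq = λ²/(μ(μ-λ)) = 320.41/(27.7 × 9.80) = 1.1803

Method 2 (Little's Law):
W = 1/(μ-λ) = 1/9.80 = 0.10204
Wq = W - 1/μ = 0.10204 - 0.036101 = 0.06594
Lq = λWq = 17.9 × 0.06594 = 1.1803 ✔ (matches Method 1)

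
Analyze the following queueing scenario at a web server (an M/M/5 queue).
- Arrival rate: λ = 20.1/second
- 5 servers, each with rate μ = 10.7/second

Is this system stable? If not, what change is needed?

Stability requires ρ = λ/(cμ) < 1
ρ = 20.1/(5 × 10.7) = 20.1/53.50 = 0.3757
Since 0.3757 < 1, the system is STABLE.
The servers are busy 37.57% of the time.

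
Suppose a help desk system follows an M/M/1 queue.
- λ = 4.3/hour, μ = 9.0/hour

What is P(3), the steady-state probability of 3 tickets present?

ρ = λ/μ = 4.3/9.0 = 0.4778
P(n) = (1-ρ)ρⁿ
P(3) = (1-0.4778) × 0.4778^3
P(3) = 0.52220 × 0.10908
P(3) = 0.05696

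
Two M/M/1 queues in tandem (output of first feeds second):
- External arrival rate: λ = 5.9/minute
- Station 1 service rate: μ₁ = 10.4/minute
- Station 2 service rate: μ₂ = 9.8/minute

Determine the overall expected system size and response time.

By Jackson's theorem, each station behaves as independent M/M/1.
Station 1: ρ₁ = 5.9/10.4 = 0.5673, L₁ = ρ₁/(1-ρ₁) = λ/(μ₁-λ) = 5.9/4.50 = 1.3111
Station 2: ρ₂ = 5.9/9.8 = 0.6020, L₂ = ρ₂/(1-ρ₂) = λ/(μ₂-λ) = 5.9/3.90 = 1.5128
Total: L = L₁ + L₂ = 1.3111 + 1.5128 = 2.8239
W = L/λ = 2.8239/5.9 = 0.4786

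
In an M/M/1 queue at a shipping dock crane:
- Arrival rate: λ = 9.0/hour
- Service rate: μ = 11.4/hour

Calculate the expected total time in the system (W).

First, compute utilization: ρ = λ/μ = 9.0/11.4 = 0.7895
For M/M/1: W = 1/(μ-λ)
W = 1/(11.4-9.0) = 1/2.40
W = 0.4167 hours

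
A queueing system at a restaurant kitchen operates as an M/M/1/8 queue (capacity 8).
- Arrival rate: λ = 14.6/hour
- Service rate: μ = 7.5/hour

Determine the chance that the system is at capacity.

ρ = λ/μ = 14.6/7.5 = 1.94667
P₀ = (1-ρ)/(1-ρ^(K+1)) = (1-1.94667)/(1-1.94667^9) = -0.9467/-400.4496 = 0.002364
P_K = P₀×ρ^K = 0.002364 × 1.94667^8 = 0.002364 × 206.2238 = 0.4875
Blocking probability = 48.75%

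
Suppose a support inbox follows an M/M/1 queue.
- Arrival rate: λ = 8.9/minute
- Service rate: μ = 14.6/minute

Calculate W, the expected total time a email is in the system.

First, compute utilization: ρ = λ/μ = 8.9/14.6 = 0.6096
For M/M/1: W = 1/(μ-λ)
W = 1/(14.6-8.9) = 1/5.70
W = 0.1754 minutes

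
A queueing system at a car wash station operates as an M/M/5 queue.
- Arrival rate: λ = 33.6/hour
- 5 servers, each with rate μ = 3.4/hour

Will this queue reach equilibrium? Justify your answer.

Stability requires ρ = λ/(cμ) < 1
ρ = 33.6/(5 × 3.4) = 33.6/17.00 = 1.9765
Since 1.9765 ≥ 1, the system is UNSTABLE.
Need c > λ/μ = 33.6/3.4 = 9.88.
Minimum servers needed: c = 10.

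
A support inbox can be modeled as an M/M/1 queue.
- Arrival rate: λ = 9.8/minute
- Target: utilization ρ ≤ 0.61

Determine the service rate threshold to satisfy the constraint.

ρ = λ/μ, so μ = λ/ρ
μ ≥ 9.8/0.61 = 16.0656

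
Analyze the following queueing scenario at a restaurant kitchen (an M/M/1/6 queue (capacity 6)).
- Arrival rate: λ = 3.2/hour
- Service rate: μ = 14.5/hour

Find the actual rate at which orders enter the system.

ρ = λ/μ = 3.2/14.5 = 0.22069
P₀ = (1-ρ)/(1-ρ^(K+1)) = (1-0.22069)/(1-0.22069^7) = 0.7793/1.0000 = 0.7793
P_K = P₀×ρ^K = 0.77933 × 0.22069^6 = 0.77933 × 0.00011553 = 0.00009004
λ_eff = λ(1-P_K) = 3.2 × (1 - 0.00009004) = 3.2 × 0.9999 = 3.1997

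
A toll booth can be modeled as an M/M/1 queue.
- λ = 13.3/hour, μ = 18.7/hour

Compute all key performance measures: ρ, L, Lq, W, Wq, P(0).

Step 1: ρ = λ/μ = 13.3/18.7 = 0.7112
Step 2: L = λ/(μ-λ) = 13.3/5.40 = 2.4630
Step 3: Lq = λ²/(μ(μ-λ)) = 176.89/(18.7×5.40) = 1.7517
Step 4: W = 1/(μ-λ) = 1/5.40 = 0.18519
Step 5: Wq = λ/(μ(μ-λ)) = 13.3/(18.7×5.40) = 0.1317
Step 6: P(0) = 1-ρ = 0.2888
Verify: L = λW = 13.3×0.18519 = 2.4630 ✔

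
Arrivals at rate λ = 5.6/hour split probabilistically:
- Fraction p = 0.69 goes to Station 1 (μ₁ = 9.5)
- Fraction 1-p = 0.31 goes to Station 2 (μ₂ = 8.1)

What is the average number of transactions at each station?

Effective rates: λ₁ = 5.6×0.69 = 3.864, λ₂ = 5.6×0.31 = 1.736
Station 1: ρ₁ = 3.864/9.5 = 0.40674, L₁ = ρ₁/(1-ρ₁) = 0.40674/(1-0.40674) = 0.6856
Station 2: ρ₂ = 1.736/8.1 = 0.2143, L₂ = ρ₂/(1-ρ₂) = 0.2143/(1-0.2143) = 0.2728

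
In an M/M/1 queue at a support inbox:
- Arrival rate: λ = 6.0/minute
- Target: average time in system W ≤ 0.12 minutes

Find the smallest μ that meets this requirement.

For M/M/1: W = 1/(μ-λ)
Need W ≤ 0.12, so 1/(μ-λ) ≤ 0.12
μ - λ ≥ 1/0.12 = 8.3333
μ ≥ 6.0 + 8.3333 = 14.3333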